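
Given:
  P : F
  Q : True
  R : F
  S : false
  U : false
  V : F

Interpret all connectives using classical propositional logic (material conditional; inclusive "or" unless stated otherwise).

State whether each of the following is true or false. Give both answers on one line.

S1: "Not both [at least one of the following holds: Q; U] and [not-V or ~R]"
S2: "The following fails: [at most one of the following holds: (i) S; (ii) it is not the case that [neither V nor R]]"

S1: Parsed as (Q ∨ U) ↑ (¬V ∨ ¬R)

Q ∨ U = T ∨ F = T
¬V = ¬F = T
¬R = ¬F = T
¬V ∨ ¬R = T ∨ T = T
(Q ∨ U) ↑ (¬V ∨ ¬R) = T ↑ T = F
So S1 is false.

S2: Formalization: ¬(S ↑ ¬(V ↓ R))

V ↓ R = F ↓ F = T
¬(V ↓ R) = ¬T = F
S ↑ ¬(V ↓ R) = F ↑ F = T
¬(S ↑ ¬(V ↓ R)) = ¬T = F
So S2 is false.

S1 F, S2 F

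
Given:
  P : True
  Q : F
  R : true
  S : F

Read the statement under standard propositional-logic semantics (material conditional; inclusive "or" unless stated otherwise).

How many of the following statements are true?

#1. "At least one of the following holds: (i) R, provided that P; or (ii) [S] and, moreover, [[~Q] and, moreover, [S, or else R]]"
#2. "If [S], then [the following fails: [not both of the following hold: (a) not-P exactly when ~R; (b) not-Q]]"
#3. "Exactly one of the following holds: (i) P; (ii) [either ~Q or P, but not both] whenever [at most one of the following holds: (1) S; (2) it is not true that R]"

3

#1: This is (P -> R) or (S and (not Q and (S or R))).

P -> R = True -> True = True
not Q = not False = True
S or R = False or True = True
not Q and (S or R) = True and True = True
S and (not Q and (S or R)) = False and True = False
(P -> R) or (S and (not Q and (S or R))) = True or False = True
Hence #1 is true.

#2: In symbols: S -> not ((not P iff not R) nand not Q)

not P = not True = False
not R = not True = False
not P iff not R = False iff False = True
not Q = not False = True
(not P iff not R) nand not Q = True nand True = False
not ((not P iff not R) nand not Q) = not False = True
S -> not ((not P iff not R) nand not Q) = False -> True = True
Thus #2 is true.

#3: Parsed as P xor ((S nand not R) -> (not Q xor P))

not R = not True = False
S nand not R = False nand False = True
not Q = not False = True
not Q xor P = True xor True = False
(S nand not R) -> (not Q xor P) = True -> False = False
P xor ((S nand not R) -> (not Q xor P)) = True xor False = True
Hence #3 is true.

Count: 3.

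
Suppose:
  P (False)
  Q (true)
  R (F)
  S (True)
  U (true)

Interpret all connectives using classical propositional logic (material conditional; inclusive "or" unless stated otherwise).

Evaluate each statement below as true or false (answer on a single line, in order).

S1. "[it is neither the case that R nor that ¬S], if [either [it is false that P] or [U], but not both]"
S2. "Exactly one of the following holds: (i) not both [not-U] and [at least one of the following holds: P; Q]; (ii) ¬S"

S1: In symbols: (¬P ⊕ U) → (R ↓ ¬S)

¬P = ¬F = T
¬P ⊕ U = T ⊕ T = F
¬S = ¬T = F
R ↓ ¬S = F ↓ F = T
(¬P ⊕ U) → (R ↓ ¬S) = F → T = T
Thus S1 is true.

S2: Formalization: (¬U ↑ (P ∨ Q)) ⊕ ¬S

¬U = ¬T = F
P ∨ Q = F ∨ T = T
¬U ↑ (P ∨ Q) = F ↑ T = T
¬S = ¬T = F
(¬U ↑ (P ∨ Q)) ⊕ ¬S = T ⊕ F = T
Thus S2 is true.

S1 True / S2 True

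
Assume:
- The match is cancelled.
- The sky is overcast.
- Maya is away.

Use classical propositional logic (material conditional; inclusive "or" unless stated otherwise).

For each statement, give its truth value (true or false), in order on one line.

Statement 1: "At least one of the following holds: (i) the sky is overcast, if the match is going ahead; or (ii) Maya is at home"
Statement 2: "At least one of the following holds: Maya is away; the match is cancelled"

Let D = "the match is cancelled" (T), S = "the sky is overcast" (T), Q = "Maya is at home" (F).

Statement 1: In symbols: (¬D → S) ∨ Q

¬D = ¬T = F
¬D → S = F → T = T
(¬D → S) ∨ Q = T ∨ F = T
So Statement 1 is true.

Statement 2: In symbols: ¬Q ∨ D

¬Q = ¬F = T
¬Q ∨ D = T ∨ T = T
So Statement 2 is true.

Statement 1 true / Statement 2 true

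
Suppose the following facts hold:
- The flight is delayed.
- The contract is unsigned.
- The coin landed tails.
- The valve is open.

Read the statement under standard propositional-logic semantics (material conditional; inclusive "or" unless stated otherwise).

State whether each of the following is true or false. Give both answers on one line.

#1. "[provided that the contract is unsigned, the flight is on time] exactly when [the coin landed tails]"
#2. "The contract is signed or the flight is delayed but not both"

Let Q = "the contract is signed" (F), P = "the flight is delayed" (T), R = "the coin landed heads" (F).

#1: This is (~Q -> ~P) <-> ~R.

~Q = ~F = T
~P = ~T = F
~Q -> ~P = T -> F = F
~R = ~F = T
(~Q -> ~P) <-> ~R = F <-> T = F
Hence #1 is false.

#2: Formalization: Q xor P

Q xor P = F xor T = T
Thus #2 is true.

#1 false / #2 true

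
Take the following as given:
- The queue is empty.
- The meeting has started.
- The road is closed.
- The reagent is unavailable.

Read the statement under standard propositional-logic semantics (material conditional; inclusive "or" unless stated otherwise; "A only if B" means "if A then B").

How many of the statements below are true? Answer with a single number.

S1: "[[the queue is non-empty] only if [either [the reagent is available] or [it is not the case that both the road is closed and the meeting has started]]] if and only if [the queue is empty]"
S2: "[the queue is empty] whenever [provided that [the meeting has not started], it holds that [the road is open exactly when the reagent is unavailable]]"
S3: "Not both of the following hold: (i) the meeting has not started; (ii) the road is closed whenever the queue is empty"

Let P = "the queue is empty" (True), S = "the reagent is available" (False), R = "the road is closed" (True), Q = "the meeting has started" (True).

S1: This is (not P -> (S or (R nand Q))) iff P.

not P = not True = False
R nand Q = True nand True = False
S or (R nand Q) = False or False = False
not P -> (S or (R nand Q)) = False -> False = True
(not P -> (S or (R nand Q))) iff P = True iff True = True
Hence S1 is true.

S2: Formalization: (not Q -> (not R iff not S)) -> P

not Q = not True = False
not R = not True = False
not S = not False = True
not R iff not S = False iff True = False
not Q -> (not R iff not S) = False -> False = True
(not Q -> (not R iff not S)) -> P = True -> True = True
Thus S2 is true.

S3: This is not Q nand (P -> R).

not Q = not True = False
P -> R = True -> True = True
not Q nand (P -> R) = False nand True = True
Thus S3 is true.

3 of the 3 statements are true.

3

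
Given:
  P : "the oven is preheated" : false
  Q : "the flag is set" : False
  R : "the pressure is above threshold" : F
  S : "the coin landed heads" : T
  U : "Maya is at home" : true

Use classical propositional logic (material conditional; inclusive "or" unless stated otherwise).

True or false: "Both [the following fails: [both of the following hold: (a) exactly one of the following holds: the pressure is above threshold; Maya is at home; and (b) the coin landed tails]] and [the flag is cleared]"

true

This is ¬((R ⊕ U) ∧ ¬S) ∧ ¬Q.

R ⊕ U = F ⊕ T = T
¬S = ¬T = F
(R ⊕ U) ∧ ¬S = T ∧ F = F
¬((R ⊕ U) ∧ ¬S) = ¬F = T
¬Q = ¬F = T
¬((R ⊕ U) ∧ ¬S) ∧ ¬Q = T ∧ T = T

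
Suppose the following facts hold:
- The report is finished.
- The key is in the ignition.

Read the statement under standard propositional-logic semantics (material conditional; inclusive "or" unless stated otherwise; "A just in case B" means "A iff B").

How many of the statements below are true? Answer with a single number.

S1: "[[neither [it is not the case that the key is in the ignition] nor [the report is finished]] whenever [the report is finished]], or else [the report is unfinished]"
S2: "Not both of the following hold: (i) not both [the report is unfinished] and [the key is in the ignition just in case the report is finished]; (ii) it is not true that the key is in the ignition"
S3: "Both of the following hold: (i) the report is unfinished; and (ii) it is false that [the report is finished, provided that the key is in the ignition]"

Let P = "the report is finished" (T), Q = "the key is in the ignition" (T).

S1: Parsed as (P → (¬Q ↓ P)) ∨ ¬P

¬Q = ¬T = F
¬Q ↓ P = F ↓ T = F
P → (¬Q ↓ P) = T → F = F
¬P = ¬T = F
(P → (¬Q ↓ P)) ∨ ¬P = F ∨ F = F
Hence S1 is false.

S2: This is (¬P ↑ (Q ↔ P)) ↑ ¬Q.

¬P = ¬T = F
Q ↔ P = T ↔ T = T
¬P ↑ (Q ↔ P) = F ↑ T = T
¬Q = ¬T = F
(¬P ↑ (Q ↔ P)) ↑ ¬Q = T ↑ F = T
Thus S2 is true.

S3: In symbols: ¬P ∧ ¬(Q → P)

¬P = ¬T = F
Q → P = T → T = T
¬(Q → P) = ¬T = F
¬P ∧ ¬(Q → P) = F ∧ F = F
Hence S3 is false.

1 of the 3 statements is true.

1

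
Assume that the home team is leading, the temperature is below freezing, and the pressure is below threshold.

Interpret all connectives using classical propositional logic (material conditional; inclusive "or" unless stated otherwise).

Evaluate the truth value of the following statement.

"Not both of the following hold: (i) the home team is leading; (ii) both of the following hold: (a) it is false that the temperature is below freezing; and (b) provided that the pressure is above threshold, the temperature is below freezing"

Let U = "the home team is leading" (T), W = "the temperature is below freezing" (T), P = "the pressure is above threshold" (F).
In symbols: U ↑ (¬W ∧ (P → W))

¬W = ¬T = F
P → W = F → T = T
¬W ∧ (P → W) = F ∧ T = F
U ↑ (¬W ∧ (P → W)) = T ↑ F = T

True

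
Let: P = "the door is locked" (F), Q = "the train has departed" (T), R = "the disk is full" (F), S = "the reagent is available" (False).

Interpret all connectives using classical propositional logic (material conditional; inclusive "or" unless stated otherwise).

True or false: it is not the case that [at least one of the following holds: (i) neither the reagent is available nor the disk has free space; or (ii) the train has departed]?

False.

This is ¬((S ↓ ¬R) ∨ Q).

¬R = ¬F = T
S ↓ ¬R = F ↓ T = F
(S ↓ ¬R) ∨ Q = F ∨ T = T
¬((S ↓ ¬R) ∨ Q) = ¬T = F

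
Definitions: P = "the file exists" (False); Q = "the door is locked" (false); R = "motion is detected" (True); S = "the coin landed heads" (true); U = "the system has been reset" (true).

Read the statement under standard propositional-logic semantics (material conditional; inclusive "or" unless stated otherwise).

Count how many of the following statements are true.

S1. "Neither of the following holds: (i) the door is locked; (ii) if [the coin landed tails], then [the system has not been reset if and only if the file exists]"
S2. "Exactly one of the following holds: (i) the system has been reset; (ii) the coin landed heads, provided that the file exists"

0

S1: This is Q nor (~S -> (~U <-> P)).

~S = ~T = F
~U = ~T = F
~U <-> P = F <-> F = T
~S -> (~U <-> P) = F -> T = T
Q nor (~S -> (~U <-> P)) = F nor T = F
So S1 is false.

S2: Parsed as U xor (P -> S)

P -> S = F -> T = T
U xor (P -> S) = T xor T = F
So S2 is false.

True statements: 0 (none).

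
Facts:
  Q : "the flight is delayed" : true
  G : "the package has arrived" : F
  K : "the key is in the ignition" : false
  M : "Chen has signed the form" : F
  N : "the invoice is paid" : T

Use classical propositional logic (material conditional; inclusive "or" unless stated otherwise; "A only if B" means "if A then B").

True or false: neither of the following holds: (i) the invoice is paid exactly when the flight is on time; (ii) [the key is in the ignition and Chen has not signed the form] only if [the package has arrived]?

Values: N=T, Q=T, K=F, M=F, G=F.
Parsed as (N ↔ ¬Q) ↓ ((K ∧ ¬M) → G)

¬Q = ¬T = F
N ↔ ¬Q = T ↔ F = F
¬M = ¬F = T
K ∧ ¬M = F ∧ T = F
(K ∧ ¬M) → G = F → F = T
(N ↔ ¬Q) ↓ ((K ∧ ¬M) → G) = F ↓ T = F

false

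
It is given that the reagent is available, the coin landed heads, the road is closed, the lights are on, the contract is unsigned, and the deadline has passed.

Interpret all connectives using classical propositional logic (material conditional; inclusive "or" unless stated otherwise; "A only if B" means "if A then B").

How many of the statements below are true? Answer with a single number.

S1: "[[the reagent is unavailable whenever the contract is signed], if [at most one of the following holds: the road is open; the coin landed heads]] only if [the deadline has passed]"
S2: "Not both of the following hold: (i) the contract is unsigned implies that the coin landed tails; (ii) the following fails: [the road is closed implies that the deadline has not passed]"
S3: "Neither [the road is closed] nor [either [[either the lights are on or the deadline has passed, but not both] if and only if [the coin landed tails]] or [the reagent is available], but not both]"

Let R = "the road is closed" (T), Q = "the coin landed heads" (T), U = "the contract is signed" (F), P = "the reagent is available" (T), V = "the deadline has passed" (T), S = "the lights are on" (T).

S1: Parsed as ((¬R ↑ Q) → (U → ¬P)) → V

¬R = ¬T = F
¬R ↑ Q = F ↑ T = T
¬P = ¬T = F
U → ¬P = F → F = T
(¬R ↑ Q) → (U → ¬P) = T → T = T
((¬R ↑ Q) → (U → ¬P)) → V = T → T = T
Hence S1 is true.

S2: In symbols: (¬U → ¬Q) ↑ ¬(R → ¬V)

¬U = ¬F = T
¬Q = ¬T = F
¬U → ¬Q = T → F = F
¬V = ¬T = F
R → ¬V = T → F = F
¬(R → ¬V) = ¬F = T
(¬U → ¬Q) ↑ ¬(R → ¬V) = F ↑ T = T
So S2 is true.

S3: In symbols: R ↓ (((S ⊕ V) ↔ ¬Q) ⊕ P)

S ⊕ V = T ⊕ T = F
¬Q = ¬T = F
(S ⊕ V) ↔ ¬Q = F ↔ F = T
((S ⊕ V) ↔ ¬Q) ⊕ P = T ⊕ T = F
R ↓ (((S ⊕ V) ↔ ¬Q) ⊕ P) = T ↓ F = F
So S3 is false.

Count: 2.

2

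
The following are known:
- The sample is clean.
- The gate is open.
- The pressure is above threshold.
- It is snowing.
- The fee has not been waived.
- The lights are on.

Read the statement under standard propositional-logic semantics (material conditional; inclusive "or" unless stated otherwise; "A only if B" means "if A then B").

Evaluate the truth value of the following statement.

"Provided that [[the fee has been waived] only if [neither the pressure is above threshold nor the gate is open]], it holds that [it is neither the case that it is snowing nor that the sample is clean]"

False

Let H = "the fee has been waived" (F), D = "the pressure is above threshold" (T), W = "the gate is open" (T), R = "it is snowing" (T), S = "the sample is contaminated" (F).
Parsed as (H -> (D nor W)) -> (R nor ~S)

D nor W = T nor T = F
H -> (D nor W) = F -> F = T
~S = ~F = T
R nor ~S = T nor T = F
(H -> (D nor W)) -> (R nor ~S) = T -> F = F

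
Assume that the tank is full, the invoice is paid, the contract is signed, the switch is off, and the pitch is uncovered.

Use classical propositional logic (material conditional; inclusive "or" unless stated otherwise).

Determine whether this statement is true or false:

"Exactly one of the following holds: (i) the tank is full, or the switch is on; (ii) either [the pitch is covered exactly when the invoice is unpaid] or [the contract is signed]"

False.

Let P = "the tank is full" (True), S = "the switch is on" (False), U = "the pitch is covered" (False), Q = "the invoice is paid" (True), R = "the contract is signed" (True).
Parsed as (P or S) xor ((U iff not Q) or R)

P or S = True or False = True
not Q = not True = False
U iff not Q = False iff False = True
(U iff not Q) or R = True or True = True
(P or S) xor ((U iff not Q) or R) = True xor True = False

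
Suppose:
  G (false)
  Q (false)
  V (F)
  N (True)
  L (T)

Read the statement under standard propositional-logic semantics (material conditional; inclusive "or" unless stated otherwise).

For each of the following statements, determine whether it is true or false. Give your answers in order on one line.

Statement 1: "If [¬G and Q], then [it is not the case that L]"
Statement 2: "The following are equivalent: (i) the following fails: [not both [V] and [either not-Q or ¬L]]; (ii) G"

Statement 1: This is (¬G ∧ Q) → ¬L.

¬G = ¬F = T
¬G ∧ Q = T ∧ F = F
¬L = ¬T = F
(¬G ∧ Q) → ¬L = F → F = T
So Statement 1 is true.

Statement 2: This is ¬(V ↑ (¬Q ∨ ¬L)) ↔ G.

¬Q = ¬F = T
¬L = ¬T = F
¬Q ∨ ¬L = T ∨ F = T
V ↑ (¬Q ∨ ¬L) = F ↑ T = T
¬(V ↑ (¬Q ∨ ¬L)) = ¬T = F
¬(V ↑ (¬Q ∨ ¬L)) ↔ G = F ↔ F = T
Hence Statement 2 is true.

Statement 1 True; Statement 2 True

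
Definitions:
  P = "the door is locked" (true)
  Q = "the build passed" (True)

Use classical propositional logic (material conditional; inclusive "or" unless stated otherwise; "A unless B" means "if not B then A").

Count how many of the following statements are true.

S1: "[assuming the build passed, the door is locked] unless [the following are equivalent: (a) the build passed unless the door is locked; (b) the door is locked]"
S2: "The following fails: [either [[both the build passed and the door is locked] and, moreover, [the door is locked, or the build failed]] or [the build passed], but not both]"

S1: Parsed as (Q -> P) | ((Q | P) <-> P)

Q -> P = T -> T = T
Q | P = T | T = T
(Q | P) <-> P = T <-> T = T
(Q -> P) | ((Q | P) <-> P) = T | T = T
So S1 is true.

S2: In symbols: ~(((Q & P) & (P | ~Q)) xor Q)

Q & P = T & T = T
~Q = ~T = F
P | ~Q = T | F = T
(Q & P) & (P | ~Q) = T & T = T
((Q & P) & (P | ~Q)) xor Q = T xor T = F
~(((Q & P) & (P | ~Q)) xor Q) = ~F = T
Hence S2 is true.

True statements: 2.

2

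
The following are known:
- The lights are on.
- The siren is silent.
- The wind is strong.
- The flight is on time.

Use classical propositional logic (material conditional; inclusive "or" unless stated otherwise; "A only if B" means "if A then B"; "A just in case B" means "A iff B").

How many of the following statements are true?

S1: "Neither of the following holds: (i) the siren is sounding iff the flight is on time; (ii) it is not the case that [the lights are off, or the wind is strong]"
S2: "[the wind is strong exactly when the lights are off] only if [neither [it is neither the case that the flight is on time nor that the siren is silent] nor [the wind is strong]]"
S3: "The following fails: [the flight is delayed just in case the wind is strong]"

3

Let Q = "the siren is sounding" (False), S = "the flight is delayed" (False), P = "the lights are on" (True), R = "the wind is strong" (True).

S1: This is (Q iff not S) nor not (not P or R).

not S = not False = True
Q iff not S = False iff True = False
not P = not True = False
not P or R = False or True = True
not (not P or R) = not True = False
(Q iff not S) nor not (not P or R) = False nor False = True
Hence S1 is true.

S2: Formalization: (R iff not P) -> ((not S nor not Q) nor R)

not P = not True = False
R iff not P = True iff False = False
not S = not False = True
not Q = not False = True
not S nor not Q = True nor True = False
(not S nor not Q) nor R = False nor True = False
(R iff not P) -> ((not S nor not Q) nor R) = False -> False = True
Thus S2 is true.

S3: This is not (S iff R).

S iff R = False iff True = False
not (S iff R) = not False = True
So S3 is true.

3 of the 3 statements are true (S1, S2, S3).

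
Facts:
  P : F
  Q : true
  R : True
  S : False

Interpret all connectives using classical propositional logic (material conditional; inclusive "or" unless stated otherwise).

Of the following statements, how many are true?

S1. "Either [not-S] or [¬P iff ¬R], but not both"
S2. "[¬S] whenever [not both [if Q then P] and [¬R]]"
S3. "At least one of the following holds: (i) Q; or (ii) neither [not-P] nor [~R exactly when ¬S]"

3

S1: In symbols: ~S xor (~P <-> ~R)

~S = ~F = T
~P = ~F = T
~R = ~T = F
~P <-> ~R = T <-> F = F
~S xor (~P <-> ~R) = T xor F = T
Hence S1 is true.

S2: Formalization: ((Q -> P) nand ~R) -> ~S

Q -> P = T -> F = F
~R = ~T = F
(Q -> P) nand ~R = F nand F = T
~S = ~F = T
((Q -> P) nand ~R) -> ~S = T -> T = T
Hence S2 is true.

S3: In symbols: Q | (~P nor (~R <-> ~S))

~P = ~F = T
~R = ~T = F
~S = ~F = T
~R <-> ~S = F <-> T = F
~P nor (~R <-> ~S) = T nor F = F
Q | (~P nor (~R <-> ~S)) = T | F = T
Thus S3 is true.

True statements: 3 (S1, S2, S3).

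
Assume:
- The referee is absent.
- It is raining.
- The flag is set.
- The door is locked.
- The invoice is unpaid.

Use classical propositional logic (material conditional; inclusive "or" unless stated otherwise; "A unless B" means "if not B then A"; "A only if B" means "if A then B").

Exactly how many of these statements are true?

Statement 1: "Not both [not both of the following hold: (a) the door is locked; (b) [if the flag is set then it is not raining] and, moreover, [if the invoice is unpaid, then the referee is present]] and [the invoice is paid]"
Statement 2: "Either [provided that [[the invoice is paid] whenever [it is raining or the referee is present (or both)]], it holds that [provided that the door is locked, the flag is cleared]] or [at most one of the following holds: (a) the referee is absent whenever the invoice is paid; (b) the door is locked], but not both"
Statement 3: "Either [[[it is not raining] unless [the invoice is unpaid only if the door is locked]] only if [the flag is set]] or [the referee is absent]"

3

Let S = "the door is locked" (T), R = "the flag is set" (T), Q = "it is raining" (T), U = "the invoice is paid" (F), P = "the referee is present" (F).

Statement 1: Formalization: (S ↑ ((R → ¬Q) ∧ (¬U → P))) ↑ U

¬Q = ¬T = F
R → ¬Q = T → F = F
¬U = ¬F = T
¬U → P = T → F = F
(R → ¬Q) ∧ (¬U → P) = F ∧ F = F
S ↑ ((R → ¬Q) ∧ (¬U → P)) = T ↑ F = T
(S ↑ ((R → ¬Q) ∧ (¬U → P))) ↑ U = T ↑ F = T
So Statement 1 is true.

Statement 2: This is (((Q ∨ P) → U) → (S → ¬R)) ⊕ ((U → ¬P) ↑ S).

Q ∨ P = T ∨ F = T
(Q ∨ P) → U = T → F = F
¬R = ¬T = F
S → ¬R = T → F = F
((Q ∨ P) → U) → (S → ¬R) = F → F = T
¬P = ¬F = T
U → ¬P = F → T = T
(U → ¬P) ↑ S = T ↑ T = F
(((Q ∨ P) → U) → (S → ¬R)) ⊕ ((U → ¬P) ↑ S) = T ⊕ F = T
Hence Statement 2 is true.

Statement 3: Parsed as ((¬Q ∨ (¬U → S)) → R) ∨ ¬P

¬Q = ¬T = F
¬U = ¬F = T
¬U → S = T → T = T
¬Q ∨ (¬U → S) = F ∨ T = T
(¬Q ∨ (¬U → S)) → R = T → T = T
¬P = ¬F = T
((¬Q ∨ (¬U → S)) → R) ∨ ¬P = T ∨ T = T
Hence Statement 3 is true.

3 of the 3 statements are true.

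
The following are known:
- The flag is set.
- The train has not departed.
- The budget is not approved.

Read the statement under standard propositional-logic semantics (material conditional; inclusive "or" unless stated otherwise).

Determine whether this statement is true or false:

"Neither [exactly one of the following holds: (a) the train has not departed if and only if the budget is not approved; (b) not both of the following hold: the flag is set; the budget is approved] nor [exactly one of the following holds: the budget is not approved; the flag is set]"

True.

Let K = "the train has departed" (False), W = "the budget is approved" (False), S = "the flag is set" (True).
Formalization: ((not K iff not W) xor (S nand W)) nor (not W xor S)

not K = not False = True
not W = not False = True
not K iff not W = True iff True = True
S nand W = True nand False = True
(not K iff not W) xor (S nand W) = True xor True = False
not W = not False = True
not W xor S = True xor True = False
((not K iff not W) xor (S nand W)) nor (not W xor S) = False nor False = True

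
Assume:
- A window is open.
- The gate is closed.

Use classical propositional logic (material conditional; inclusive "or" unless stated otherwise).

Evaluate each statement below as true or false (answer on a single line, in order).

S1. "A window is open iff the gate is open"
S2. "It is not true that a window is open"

Let S = "a window is open" (T), V = "the gate is open" (F).

S1: Parsed as S ↔ V

S ↔ V = T ↔ F = F
So S1 is false.

S2: This is ¬S.

¬S = ¬T = F
Hence S2 is false.

S1 F / S2 F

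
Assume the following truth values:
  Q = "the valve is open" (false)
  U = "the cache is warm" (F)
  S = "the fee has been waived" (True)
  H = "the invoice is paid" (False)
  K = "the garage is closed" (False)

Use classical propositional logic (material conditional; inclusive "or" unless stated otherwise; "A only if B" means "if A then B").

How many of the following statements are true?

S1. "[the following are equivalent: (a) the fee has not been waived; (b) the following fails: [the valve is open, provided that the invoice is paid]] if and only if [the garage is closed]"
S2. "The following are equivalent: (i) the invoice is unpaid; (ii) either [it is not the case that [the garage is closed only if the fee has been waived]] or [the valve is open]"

0

S1: Parsed as (not S iff not (H -> Q)) iff K

not S = not True = False
H -> Q = False -> False = True
not (H -> Q) = not True = False
not S iff not (H -> Q) = False iff False = True
(not S iff not (H -> Q)) iff K = True iff False = False
Thus S1 is false.

S2: This is not H iff (not (K -> S) or Q).

not H = not False = True
K -> S = False -> True = True
not (K -> S) = not True = False
not (K -> S) or Q = False or False = False
not H iff (not (K -> S) or Q) = True iff False = False
Hence S2 is false.

0 of the 2 statements are true (none).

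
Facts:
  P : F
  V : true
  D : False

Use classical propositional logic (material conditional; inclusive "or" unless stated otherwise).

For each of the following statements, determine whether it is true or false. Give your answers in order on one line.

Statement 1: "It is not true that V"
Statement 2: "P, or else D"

Statement 1 false; Statement 2 false

Statement 1: In symbols: ¬V

¬V = ¬T = F
Hence Statement 1 is false.

Statement 2: Formalization: P ∨ D

P ∨ D = F ∨ F = F
Hence Statement 2 is false.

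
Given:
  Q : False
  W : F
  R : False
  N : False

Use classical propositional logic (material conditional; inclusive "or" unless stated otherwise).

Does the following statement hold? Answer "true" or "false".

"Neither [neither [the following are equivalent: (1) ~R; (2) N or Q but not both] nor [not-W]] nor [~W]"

Formalization: ((~R <-> (N xor Q)) nor ~W) nor ~W

~R = ~F = T
N xor Q = F xor F = F
~R <-> (N xor Q) = T <-> F = F
~W = ~F = T
(~R <-> (N xor Q)) nor ~W = F nor T = F
~W = ~F = T
((~R <-> (N xor Q)) nor ~W) nor ~W = F nor T = F

The statement is false.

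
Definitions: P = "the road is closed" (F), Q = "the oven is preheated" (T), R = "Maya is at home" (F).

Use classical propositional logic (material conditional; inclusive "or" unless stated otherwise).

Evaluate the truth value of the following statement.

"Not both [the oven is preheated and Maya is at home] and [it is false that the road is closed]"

True

Values: Q=True, R=False, P=False.
Parsed as (Q and R) nand not P

Q and R = True and False = False
not P = not False = True
(Q and R) nand not P = False nand True = True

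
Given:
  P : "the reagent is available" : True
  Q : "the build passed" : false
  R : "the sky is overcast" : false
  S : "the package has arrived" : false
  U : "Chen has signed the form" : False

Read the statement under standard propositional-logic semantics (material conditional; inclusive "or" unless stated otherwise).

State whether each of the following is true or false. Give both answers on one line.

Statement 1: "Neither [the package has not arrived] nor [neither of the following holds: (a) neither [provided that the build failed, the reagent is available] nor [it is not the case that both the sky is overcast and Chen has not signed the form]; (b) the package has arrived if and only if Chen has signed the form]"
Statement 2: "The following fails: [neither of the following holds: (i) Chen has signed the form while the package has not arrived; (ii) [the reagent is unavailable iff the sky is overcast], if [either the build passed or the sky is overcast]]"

Statement 1: Formalization: ¬S ↓ (((¬Q → P) ↓ (R ↑ ¬U)) ↓ (S ↔ U))

¬S = ¬F = T
¬Q = ¬F = T
¬Q → P = T → T = T
¬U = ¬F = T
R ↑ ¬U = F ↑ T = T
(¬Q → P) ↓ (R ↑ ¬U) = T ↓ T = F
S ↔ U = F ↔ F = T
((¬Q → P) ↓ (R ↑ ¬U)) ↓ (S ↔ U) = F ↓ T = F
¬S ↓ (((¬Q → P) ↓ (R ↑ ¬U)) ↓ (S ↔ U)) = T ↓ F = F
So Statement 1 is false.

Statement 2: In symbols: ¬((U ∧ ¬S) ↓ ((Q ∨ R) → (¬P ↔ R)))

¬S = ¬F = T
U ∧ ¬S = F ∧ T = F
Q ∨ R = F ∨ F = F
¬P = ¬T = F
¬P ↔ R = F ↔ F = T
(Q ∨ R) → (¬P ↔ R) = F → T = T
(U ∧ ¬S) ↓ ((Q ∨ R) → (¬P ↔ R)) = F ↓ T = F
¬((U ∧ ¬S) ↓ ((Q ∨ R) → (¬P ↔ R))) = ¬F = T
Hence Statement 2 is true.

Statement 1 F, Statement 2 T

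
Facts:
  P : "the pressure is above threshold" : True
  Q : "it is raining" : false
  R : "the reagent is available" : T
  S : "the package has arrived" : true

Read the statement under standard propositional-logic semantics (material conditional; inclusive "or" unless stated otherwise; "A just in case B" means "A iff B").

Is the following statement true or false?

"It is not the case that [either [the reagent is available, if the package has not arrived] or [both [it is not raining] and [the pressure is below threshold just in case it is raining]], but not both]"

The statement is true.

In symbols: ~((~S -> R) xor (~Q & (~P <-> Q)))

~S = ~T = F
~S -> R = F -> T = T
~Q = ~F = T
~P = ~T = F
~P <-> Q = F <-> F = T
~Q & (~P <-> Q) = T & T = T
(~S -> R) xor (~Q & (~P <-> Q)) = T xor T = F
~((~S -> R) xor (~Q & (~P <-> Q))) = ~F = T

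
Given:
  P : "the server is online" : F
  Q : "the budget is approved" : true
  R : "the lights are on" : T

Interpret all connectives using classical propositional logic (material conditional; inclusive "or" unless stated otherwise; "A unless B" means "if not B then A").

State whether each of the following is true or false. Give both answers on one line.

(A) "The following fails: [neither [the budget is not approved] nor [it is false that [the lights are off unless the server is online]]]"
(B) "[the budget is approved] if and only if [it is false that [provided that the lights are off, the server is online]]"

(A) true; (B) false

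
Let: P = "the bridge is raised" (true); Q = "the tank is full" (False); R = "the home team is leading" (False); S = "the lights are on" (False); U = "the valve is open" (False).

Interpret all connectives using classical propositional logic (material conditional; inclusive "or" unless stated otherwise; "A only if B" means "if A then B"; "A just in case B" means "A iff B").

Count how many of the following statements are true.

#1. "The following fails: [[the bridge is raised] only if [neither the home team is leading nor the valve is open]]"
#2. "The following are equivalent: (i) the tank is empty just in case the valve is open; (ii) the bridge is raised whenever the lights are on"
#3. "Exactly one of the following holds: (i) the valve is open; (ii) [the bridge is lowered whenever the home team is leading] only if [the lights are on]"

0

#1: In symbols: not (P -> (R nor U))

R nor U = False nor False = True
P -> (R nor U) = True -> True = True
not (P -> (R nor U)) = not True = False
So #1 is false.

#2: This is (not Q iff U) iff (S -> P).

not Q = not False = True
not Q iff U = True iff False = False
S -> P = False -> True = True
(not Q iff U) iff (S -> P) = False iff True = False
Hence #2 is false.

#3: In symbols: U xor ((R -> not P) -> S)

not P = not True = False
R -> not P = False -> False = True
(R -> not P) -> S = True -> False = False
U xor ((R -> not P) -> S) = False xor False = False
Hence #3 is false.

0 of the 3 statements are true (none).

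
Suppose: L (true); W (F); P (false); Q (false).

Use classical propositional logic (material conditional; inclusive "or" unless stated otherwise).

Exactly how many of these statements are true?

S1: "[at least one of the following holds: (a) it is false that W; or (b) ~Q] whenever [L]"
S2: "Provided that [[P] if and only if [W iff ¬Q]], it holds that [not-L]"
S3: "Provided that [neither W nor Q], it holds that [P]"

S1: In symbols: L → (¬W ∨ ¬Q)

¬W = ¬F = T
¬Q = ¬F = T
¬W ∨ ¬Q = T ∨ T = T
L → (¬W ∨ ¬Q) = T → T = T
Hence S1 is true.

S2: This is (P ↔ (W ↔ ¬Q)) → ¬L.

¬Q = ¬F = T
W ↔ ¬Q = F ↔ T = F
P ↔ (W ↔ ¬Q) = F ↔ F = T
¬L = ¬T = F
(P ↔ (W ↔ ¬Q)) → ¬L = T → F = F
So S2 is false.

S3: Parsed as (W ↓ Q) → P

W ↓ Q = F ↓ F = T
(W ↓ Q) → P = T → F = F
Hence S3 is false.

Count: 1.

1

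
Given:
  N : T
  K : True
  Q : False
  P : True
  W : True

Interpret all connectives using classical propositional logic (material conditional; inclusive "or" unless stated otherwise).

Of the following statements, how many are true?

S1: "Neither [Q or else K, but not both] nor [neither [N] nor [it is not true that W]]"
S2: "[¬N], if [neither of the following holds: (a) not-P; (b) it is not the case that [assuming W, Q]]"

1

S1: Parsed as (Q xor K) nor (N nor ~W)

Q xor K = F xor T = T
~W = ~T = F
N nor ~W = T nor F = F
(Q xor K) nor (N nor ~W) = T nor F = F
Thus S1 is false.

S2: Formalization: (~P nor ~(W -> Q)) -> ~N

~P = ~T = F
W -> Q = T -> F = F
~(W -> Q) = ~F = T
~P nor ~(W -> Q) = F nor T = F
~N = ~T = F
(~P nor ~(W -> Q)) -> ~N = F -> F = T
So S2 is true.

1 of the 2 statements is true (S2).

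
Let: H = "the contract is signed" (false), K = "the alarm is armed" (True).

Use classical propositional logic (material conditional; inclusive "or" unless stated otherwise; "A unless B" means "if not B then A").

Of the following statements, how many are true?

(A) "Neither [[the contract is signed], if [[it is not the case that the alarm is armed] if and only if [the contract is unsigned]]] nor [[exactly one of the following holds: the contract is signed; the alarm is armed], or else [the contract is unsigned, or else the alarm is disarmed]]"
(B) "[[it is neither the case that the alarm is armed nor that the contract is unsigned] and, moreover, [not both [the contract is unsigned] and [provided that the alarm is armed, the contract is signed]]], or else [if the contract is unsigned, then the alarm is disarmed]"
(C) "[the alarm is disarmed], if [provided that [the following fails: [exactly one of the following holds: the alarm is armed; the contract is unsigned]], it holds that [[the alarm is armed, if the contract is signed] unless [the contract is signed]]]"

(A): In symbols: ((~K <-> ~H) -> H) nor ((H xor K) | (~H | ~K))

~K = ~T = F
~H = ~F = T
~K <-> ~H = F <-> T = F
(~K <-> ~H) -> H = F -> F = T
H xor K = F xor T = T
~H = ~F = T
~K = ~T = F
~H | ~K = T | F = T
(H xor K) | (~H | ~K) = T | T = T
((~K <-> ~H) -> H) nor ((H xor K) | (~H | ~K)) = T nor T = F
So (A) is false.

(B): Formalization: ((K nor ~H) & (~H nand (K -> H))) | (~H -> ~K)

~H = ~F = T
K nor ~H = T nor T = F
~H = ~F = T
K -> H = T -> F = F
~H nand (K -> H) = T nand F = T
(K nor ~H) & (~H nand (K -> H)) = F & T = F
~H = ~F = T
~K = ~T = F
~H -> ~K = T -> F = F
((K nor ~H) & (~H nand (K -> H))) | (~H -> ~K) = F | F = F
So (B) is false.

(C): This is (~(K xor ~H) -> ((H -> K) | H)) -> ~K.

~H = ~F = T
K xor ~H = T xor T = F
~(K xor ~H) = ~F = T
H -> K = F -> T = T
(H -> K) | H = T | F = T
~(K xor ~H) -> ((H -> K) | H) = T -> T = T
~K = ~T = F
(~(K xor ~H) -> ((H -> K) | H)) -> ~K = T -> F = F
Hence (C) is false.

0 of the 3 statements are true (none).

0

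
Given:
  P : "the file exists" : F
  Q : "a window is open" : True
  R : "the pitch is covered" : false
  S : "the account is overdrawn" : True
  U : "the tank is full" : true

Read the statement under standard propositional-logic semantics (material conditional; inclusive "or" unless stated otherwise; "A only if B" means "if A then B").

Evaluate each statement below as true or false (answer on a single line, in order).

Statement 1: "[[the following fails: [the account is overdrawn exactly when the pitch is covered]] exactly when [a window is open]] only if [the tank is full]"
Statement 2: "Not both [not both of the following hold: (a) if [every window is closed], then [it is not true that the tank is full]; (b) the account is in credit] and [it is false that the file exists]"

Statement 1: In symbols: (~(S <-> R) <-> Q) -> U

S <-> R = T <-> F = F
~(S <-> R) = ~F = T
~(S <-> R) <-> Q = T <-> T = T
(~(S <-> R) <-> Q) -> U = T -> T = T
So Statement 1 is true.

Statement 2: In symbols: ((~Q -> ~U) nand ~S) nand ~P

~Q = ~T = F
~U = ~T = F
~Q -> ~U = F -> F = T
~S = ~T = F
(~Q -> ~U) nand ~S = T nand F = T
~P = ~F = T
((~Q -> ~U) nand ~S) nand ~P = T nand T = F
Hence Statement 2 is false.

Statement 1 T; Statement 2 F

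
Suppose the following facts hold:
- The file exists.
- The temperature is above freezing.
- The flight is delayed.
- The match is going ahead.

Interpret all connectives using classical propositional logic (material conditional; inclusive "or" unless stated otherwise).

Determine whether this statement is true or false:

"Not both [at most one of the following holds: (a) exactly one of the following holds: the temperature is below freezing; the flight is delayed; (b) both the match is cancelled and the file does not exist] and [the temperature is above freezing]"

False

Let K = "the temperature is below freezing" (F), S = "the flight is delayed" (T), V = "the match is cancelled" (F), U = "the file exists" (T).
In symbols: ((K ⊕ S) ↑ (V ∧ ¬U)) ↑ ¬K

K ⊕ S = F ⊕ T = T
¬U = ¬T = F
V ∧ ¬U = F ∧ F = F
(K ⊕ S) ↑ (V ∧ ¬U) = T ↑ F = T
¬K = ¬F = T
((K ⊕ S) ↑ (V ∧ ¬U)) ↑ ¬K = T ↑ T = F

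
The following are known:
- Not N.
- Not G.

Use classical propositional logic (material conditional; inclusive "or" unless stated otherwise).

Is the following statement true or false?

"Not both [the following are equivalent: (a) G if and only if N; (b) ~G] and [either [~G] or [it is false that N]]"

The statement is false.

Formalization: ((G ↔ N) ↔ ¬G) ↑ (¬G ∨ ¬N)

G ↔ N = F ↔ F = T
¬G = ¬F = T
(G ↔ N) ↔ ¬G = T ↔ T = T
¬G = ¬F = T
¬N = ¬F = T
¬G ∨ ¬N = T ∨ T = T
((G ↔ N) ↔ ¬G) ↑ (¬G ∨ ¬N) = T ↑ T = F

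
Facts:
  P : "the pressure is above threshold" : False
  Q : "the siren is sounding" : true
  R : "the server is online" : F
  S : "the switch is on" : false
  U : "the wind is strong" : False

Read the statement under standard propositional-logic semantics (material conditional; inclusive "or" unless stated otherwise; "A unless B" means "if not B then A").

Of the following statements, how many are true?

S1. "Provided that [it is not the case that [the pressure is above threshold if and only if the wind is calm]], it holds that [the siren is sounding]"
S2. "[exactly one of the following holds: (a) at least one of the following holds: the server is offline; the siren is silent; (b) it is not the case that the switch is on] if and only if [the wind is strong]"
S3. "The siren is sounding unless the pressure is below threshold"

S1: Parsed as ~(P <-> ~U) -> Q

~U = ~F = T
P <-> ~U = F <-> T = F
~(P <-> ~U) = ~F = T
~(P <-> ~U) -> Q = T -> T = T
Hence S1 is true.

S2: Formalization: ((~R | ~Q) xor ~S) <-> U

~R = ~F = T
~Q = ~T = F
~R | ~Q = T | F = T
~S = ~F = T
(~R | ~Q) xor ~S = T xor T = F
((~R | ~Q) xor ~S) <-> U = F <-> F = T
So S2 is true.

S3: Formalization: Q | ~P

~P = ~F = T
Q | ~P = T | T = T
So S3 is true.

3 of the 3 statements are true (S1, S2, S3).

3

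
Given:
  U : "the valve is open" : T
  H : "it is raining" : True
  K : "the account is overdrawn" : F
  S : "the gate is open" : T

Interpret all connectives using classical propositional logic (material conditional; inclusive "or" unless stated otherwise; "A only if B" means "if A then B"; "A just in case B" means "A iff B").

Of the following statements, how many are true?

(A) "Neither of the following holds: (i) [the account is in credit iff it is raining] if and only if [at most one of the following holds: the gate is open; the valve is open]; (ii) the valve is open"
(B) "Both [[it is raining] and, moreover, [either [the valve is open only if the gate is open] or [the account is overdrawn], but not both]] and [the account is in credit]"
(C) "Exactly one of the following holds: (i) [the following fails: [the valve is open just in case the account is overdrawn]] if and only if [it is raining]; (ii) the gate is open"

1

(A): In symbols: ((not K iff H) iff (S nand U)) nor U

not K = not False = True
not K iff H = True iff True = True
S nand U = True nand True = False
(not K iff H) iff (S nand U) = True iff False = False
((not K iff H) iff (S nand U)) nor U = False nor True = False
Hence (A) is false.

(B): Parsed as (H and ((U -> S) xor K)) and not K

U -> S = True -> True = True
(U -> S) xor K = True xor False = True
H and ((U -> S) xor K) = True and True = True
not K = not False = True
(H and ((U -> S) xor K)) and not K = True and True = True
Thus (B) is true.

(C): In symbols: (not (U iff K) iff H) xor S

U iff K = True iff False = False
not (U iff K) = not False = True
not (U iff K) iff H = True iff True = True
(not (U iff K) iff H) xor S = True xor True = False
Hence (C) is false.

1 of the 3 statements is true ((B)).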